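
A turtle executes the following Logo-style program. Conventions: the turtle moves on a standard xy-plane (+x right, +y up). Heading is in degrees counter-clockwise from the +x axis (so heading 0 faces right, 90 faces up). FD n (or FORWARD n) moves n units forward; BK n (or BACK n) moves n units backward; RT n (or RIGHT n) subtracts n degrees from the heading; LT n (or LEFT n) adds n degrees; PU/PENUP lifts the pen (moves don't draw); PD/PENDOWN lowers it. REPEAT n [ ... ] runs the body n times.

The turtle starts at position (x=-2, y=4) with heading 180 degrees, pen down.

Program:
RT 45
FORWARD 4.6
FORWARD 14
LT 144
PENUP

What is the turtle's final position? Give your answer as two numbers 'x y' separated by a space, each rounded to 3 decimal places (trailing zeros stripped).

Executing turtle program step by step:
Start: pos=(-2,4), heading=180, pen down
RT 45: heading 180 -> 135
FD 4.6: (-2,4) -> (-5.253,7.253) [heading=135, draw]
FD 14: (-5.253,7.253) -> (-15.152,17.152) [heading=135, draw]
LT 144: heading 135 -> 279
PU: pen up
Final: pos=(-15.152,17.152), heading=279, 2 segment(s) drawn

Answer: -15.152 17.152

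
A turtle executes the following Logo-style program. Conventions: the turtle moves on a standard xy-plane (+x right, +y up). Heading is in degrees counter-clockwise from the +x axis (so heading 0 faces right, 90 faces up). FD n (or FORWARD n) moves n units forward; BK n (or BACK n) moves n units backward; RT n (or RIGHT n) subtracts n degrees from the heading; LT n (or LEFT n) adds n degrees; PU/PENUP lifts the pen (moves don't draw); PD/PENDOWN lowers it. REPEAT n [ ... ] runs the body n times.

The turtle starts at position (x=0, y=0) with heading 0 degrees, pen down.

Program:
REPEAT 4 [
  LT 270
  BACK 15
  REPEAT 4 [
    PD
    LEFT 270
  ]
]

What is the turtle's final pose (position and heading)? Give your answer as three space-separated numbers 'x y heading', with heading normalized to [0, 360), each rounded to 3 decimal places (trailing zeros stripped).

Executing turtle program step by step:
Start: pos=(0,0), heading=0, pen down
REPEAT 4 [
  -- iteration 1/4 --
  LT 270: heading 0 -> 270
  BK 15: (0,0) -> (0,15) [heading=270, draw]
  REPEAT 4 [
    -- iteration 1/4 --
    PD: pen down
    LT 270: heading 270 -> 180
    -- iteration 2/4 --
    PD: pen down
    LT 270: heading 180 -> 90
    -- iteration 3/4 --
    PD: pen down
    LT 270: heading 90 -> 0
    -- iteration 4/4 --
    PD: pen down
    LT 270: heading 0 -> 270
  ]
  -- iteration 2/4 --
  LT 270: heading 270 -> 180
  BK 15: (0,15) -> (15,15) [heading=180, draw]
  REPEAT 4 [
    -- iteration 1/4 --
    PD: pen down
    LT 270: heading 180 -> 90
    -- iteration 2/4 --
    PD: pen down
    LT 270: heading 90 -> 0
    -- iteration 3/4 --
    PD: pen down
    LT 270: heading 0 -> 270
    -- iteration 4/4 --
    PD: pen down
    LT 270: heading 270 -> 180
  ]
  -- iteration 3/4 --
  LT 270: heading 180 -> 90
  BK 15: (15,15) -> (15,0) [heading=90, draw]
  REPEAT 4 [
    -- iteration 1/4 --
    PD: pen down
    LT 270: heading 90 -> 0
    -- iteration 2/4 --
    PD: pen down
    LT 270: heading 0 -> 270
    -- iteration 3/4 --
    PD: pen down
    LT 270: heading 270 -> 180
    -- iteration 4/4 --
    PD: pen down
    LT 270: heading 180 -> 90
  ]
  -- iteration 4/4 --
  LT 270: heading 90 -> 0
  BK 15: (15,0) -> (0,0) [heading=0, draw]
  REPEAT 4 [
    -- iteration 1/4 --
    PD: pen down
    LT 270: heading 0 -> 270
    -- iteration 2/4 --
    PD: pen down
    LT 270: heading 270 -> 180
    -- iteration 3/4 --
    PD: pen down
    LT 270: heading 180 -> 90
    -- iteration 4/4 --
    PD: pen down
    LT 270: heading 90 -> 0
  ]
]
Final: pos=(0,0), heading=0, 4 segment(s) drawn

Answer: 0 0 0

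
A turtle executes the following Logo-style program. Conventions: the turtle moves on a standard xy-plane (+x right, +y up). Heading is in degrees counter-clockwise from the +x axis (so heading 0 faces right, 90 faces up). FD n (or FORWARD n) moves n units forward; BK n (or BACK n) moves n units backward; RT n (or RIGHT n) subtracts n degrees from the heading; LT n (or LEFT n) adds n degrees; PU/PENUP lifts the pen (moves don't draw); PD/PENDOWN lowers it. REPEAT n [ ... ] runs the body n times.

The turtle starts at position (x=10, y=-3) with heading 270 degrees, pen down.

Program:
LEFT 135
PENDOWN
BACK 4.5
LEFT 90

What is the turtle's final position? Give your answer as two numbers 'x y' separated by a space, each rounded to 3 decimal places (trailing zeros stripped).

Executing turtle program step by step:
Start: pos=(10,-3), heading=270, pen down
LT 135: heading 270 -> 45
PD: pen down
BK 4.5: (10,-3) -> (6.818,-6.182) [heading=45, draw]
LT 90: heading 45 -> 135
Final: pos=(6.818,-6.182), heading=135, 1 segment(s) drawn

Answer: 6.818 -6.182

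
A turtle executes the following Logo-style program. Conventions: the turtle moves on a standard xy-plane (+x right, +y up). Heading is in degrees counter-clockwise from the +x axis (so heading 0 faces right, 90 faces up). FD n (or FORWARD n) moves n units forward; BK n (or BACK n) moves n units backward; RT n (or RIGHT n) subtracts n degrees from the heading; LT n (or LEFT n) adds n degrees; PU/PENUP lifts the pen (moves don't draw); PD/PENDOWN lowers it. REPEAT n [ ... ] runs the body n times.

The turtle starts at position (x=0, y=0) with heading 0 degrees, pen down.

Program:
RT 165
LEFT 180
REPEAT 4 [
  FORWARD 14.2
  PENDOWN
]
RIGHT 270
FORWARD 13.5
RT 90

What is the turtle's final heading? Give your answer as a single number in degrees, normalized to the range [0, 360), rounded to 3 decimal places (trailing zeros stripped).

Executing turtle program step by step:
Start: pos=(0,0), heading=0, pen down
RT 165: heading 0 -> 195
LT 180: heading 195 -> 15
REPEAT 4 [
  -- iteration 1/4 --
  FD 14.2: (0,0) -> (13.716,3.675) [heading=15, draw]
  PD: pen down
  -- iteration 2/4 --
  FD 14.2: (13.716,3.675) -> (27.432,7.35) [heading=15, draw]
  PD: pen down
  -- iteration 3/4 --
  FD 14.2: (27.432,7.35) -> (41.148,11.026) [heading=15, draw]
  PD: pen down
  -- iteration 4/4 --
  FD 14.2: (41.148,11.026) -> (54.865,14.701) [heading=15, draw]
  PD: pen down
]
RT 270: heading 15 -> 105
FD 13.5: (54.865,14.701) -> (51.371,27.741) [heading=105, draw]
RT 90: heading 105 -> 15
Final: pos=(51.371,27.741), heading=15, 5 segment(s) drawn

Answer: 15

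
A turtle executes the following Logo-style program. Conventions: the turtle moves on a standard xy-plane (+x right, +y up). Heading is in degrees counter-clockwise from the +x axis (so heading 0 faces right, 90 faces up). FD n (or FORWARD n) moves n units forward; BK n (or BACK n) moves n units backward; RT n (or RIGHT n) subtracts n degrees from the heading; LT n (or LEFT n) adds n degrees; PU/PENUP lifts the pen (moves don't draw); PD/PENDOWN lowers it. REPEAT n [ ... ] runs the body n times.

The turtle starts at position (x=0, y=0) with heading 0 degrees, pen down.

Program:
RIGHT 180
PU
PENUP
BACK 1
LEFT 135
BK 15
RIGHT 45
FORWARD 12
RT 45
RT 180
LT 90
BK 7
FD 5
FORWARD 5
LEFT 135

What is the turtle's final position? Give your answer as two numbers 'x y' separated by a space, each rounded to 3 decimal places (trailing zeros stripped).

Executing turtle program step by step:
Start: pos=(0,0), heading=0, pen down
RT 180: heading 0 -> 180
PU: pen up
PU: pen up
BK 1: (0,0) -> (1,0) [heading=180, move]
LT 135: heading 180 -> 315
BK 15: (1,0) -> (-9.607,10.607) [heading=315, move]
RT 45: heading 315 -> 270
FD 12: (-9.607,10.607) -> (-9.607,-1.393) [heading=270, move]
RT 45: heading 270 -> 225
RT 180: heading 225 -> 45
LT 90: heading 45 -> 135
BK 7: (-9.607,-1.393) -> (-4.657,-6.343) [heading=135, move]
FD 5: (-4.657,-6.343) -> (-8.192,-2.808) [heading=135, move]
FD 5: (-8.192,-2.808) -> (-11.728,0.728) [heading=135, move]
LT 135: heading 135 -> 270
Final: pos=(-11.728,0.728), heading=270, 0 segment(s) drawn

Answer: -11.728 0.728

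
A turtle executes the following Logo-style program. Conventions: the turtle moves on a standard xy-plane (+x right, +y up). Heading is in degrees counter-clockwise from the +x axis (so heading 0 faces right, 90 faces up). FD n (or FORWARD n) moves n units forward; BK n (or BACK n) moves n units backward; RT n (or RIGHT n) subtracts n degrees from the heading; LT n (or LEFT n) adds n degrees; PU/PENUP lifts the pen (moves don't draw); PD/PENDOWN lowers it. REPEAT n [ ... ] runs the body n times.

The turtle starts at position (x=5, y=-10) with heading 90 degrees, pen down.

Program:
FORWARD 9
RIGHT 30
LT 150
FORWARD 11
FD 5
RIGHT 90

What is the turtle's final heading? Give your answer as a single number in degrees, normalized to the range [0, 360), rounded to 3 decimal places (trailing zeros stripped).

Answer: 120

Derivation:
Executing turtle program step by step:
Start: pos=(5,-10), heading=90, pen down
FD 9: (5,-10) -> (5,-1) [heading=90, draw]
RT 30: heading 90 -> 60
LT 150: heading 60 -> 210
FD 11: (5,-1) -> (-4.526,-6.5) [heading=210, draw]
FD 5: (-4.526,-6.5) -> (-8.856,-9) [heading=210, draw]
RT 90: heading 210 -> 120
Final: pos=(-8.856,-9), heading=120, 3 segment(s) drawn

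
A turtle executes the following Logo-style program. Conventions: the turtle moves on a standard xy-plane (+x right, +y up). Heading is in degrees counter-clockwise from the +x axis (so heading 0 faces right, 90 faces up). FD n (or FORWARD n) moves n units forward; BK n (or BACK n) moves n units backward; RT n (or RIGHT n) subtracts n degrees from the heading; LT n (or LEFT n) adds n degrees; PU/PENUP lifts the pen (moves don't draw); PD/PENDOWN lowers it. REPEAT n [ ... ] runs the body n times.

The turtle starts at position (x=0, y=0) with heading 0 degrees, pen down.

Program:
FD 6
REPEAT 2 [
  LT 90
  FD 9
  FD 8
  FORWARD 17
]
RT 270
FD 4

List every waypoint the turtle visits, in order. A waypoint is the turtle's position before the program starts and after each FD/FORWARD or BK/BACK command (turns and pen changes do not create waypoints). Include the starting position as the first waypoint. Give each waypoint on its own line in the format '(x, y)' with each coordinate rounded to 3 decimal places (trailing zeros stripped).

Answer: (0, 0)
(6, 0)
(6, 9)
(6, 17)
(6, 34)
(-3, 34)
(-11, 34)
(-28, 34)
(-28, 30)

Derivation:
Executing turtle program step by step:
Start: pos=(0,0), heading=0, pen down
FD 6: (0,0) -> (6,0) [heading=0, draw]
REPEAT 2 [
  -- iteration 1/2 --
  LT 90: heading 0 -> 90
  FD 9: (6,0) -> (6,9) [heading=90, draw]
  FD 8: (6,9) -> (6,17) [heading=90, draw]
  FD 17: (6,17) -> (6,34) [heading=90, draw]
  -- iteration 2/2 --
  LT 90: heading 90 -> 180
  FD 9: (6,34) -> (-3,34) [heading=180, draw]
  FD 8: (-3,34) -> (-11,34) [heading=180, draw]
  FD 17: (-11,34) -> (-28,34) [heading=180, draw]
]
RT 270: heading 180 -> 270
FD 4: (-28,34) -> (-28,30) [heading=270, draw]
Final: pos=(-28,30), heading=270, 8 segment(s) drawn
Waypoints (9 total):
(0, 0)
(6, 0)
(6, 9)
(6, 17)
(6, 34)
(-3, 34)
(-11, 34)
(-28, 34)
(-28, 30)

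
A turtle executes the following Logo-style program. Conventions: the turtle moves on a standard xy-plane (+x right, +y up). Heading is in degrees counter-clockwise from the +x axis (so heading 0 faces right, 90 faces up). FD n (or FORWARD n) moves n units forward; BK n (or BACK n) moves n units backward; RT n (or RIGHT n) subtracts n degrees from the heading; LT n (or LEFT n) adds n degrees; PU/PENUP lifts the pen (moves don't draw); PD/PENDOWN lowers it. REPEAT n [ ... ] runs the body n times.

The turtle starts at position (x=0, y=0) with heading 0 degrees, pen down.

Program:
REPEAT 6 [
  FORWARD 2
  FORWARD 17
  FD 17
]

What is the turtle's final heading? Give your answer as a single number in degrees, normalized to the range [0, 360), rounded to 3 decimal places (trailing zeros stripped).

Executing turtle program step by step:
Start: pos=(0,0), heading=0, pen down
REPEAT 6 [
  -- iteration 1/6 --
  FD 2: (0,0) -> (2,0) [heading=0, draw]
  FD 17: (2,0) -> (19,0) [heading=0, draw]
  FD 17: (19,0) -> (36,0) [heading=0, draw]
  -- iteration 2/6 --
  FD 2: (36,0) -> (38,0) [heading=0, draw]
  FD 17: (38,0) -> (55,0) [heading=0, draw]
  FD 17: (55,0) -> (72,0) [heading=0, draw]
  -- iteration 3/6 --
  FD 2: (72,0) -> (74,0) [heading=0, draw]
  FD 17: (74,0) -> (91,0) [heading=0, draw]
  FD 17: (91,0) -> (108,0) [heading=0, draw]
  -- iteration 4/6 --
  FD 2: (108,0) -> (110,0) [heading=0, draw]
  FD 17: (110,0) -> (127,0) [heading=0, draw]
  FD 17: (127,0) -> (144,0) [heading=0, draw]
  -- iteration 5/6 --
  FD 2: (144,0) -> (146,0) [heading=0, draw]
  FD 17: (146,0) -> (163,0) [heading=0, draw]
  FD 17: (163,0) -> (180,0) [heading=0, draw]
  -- iteration 6/6 --
  FD 2: (180,0) -> (182,0) [heading=0, draw]
  FD 17: (182,0) -> (199,0) [heading=0, draw]
  FD 17: (199,0) -> (216,0) [heading=0, draw]
]
Final: pos=(216,0), heading=0, 18 segment(s) drawn

Answer: 0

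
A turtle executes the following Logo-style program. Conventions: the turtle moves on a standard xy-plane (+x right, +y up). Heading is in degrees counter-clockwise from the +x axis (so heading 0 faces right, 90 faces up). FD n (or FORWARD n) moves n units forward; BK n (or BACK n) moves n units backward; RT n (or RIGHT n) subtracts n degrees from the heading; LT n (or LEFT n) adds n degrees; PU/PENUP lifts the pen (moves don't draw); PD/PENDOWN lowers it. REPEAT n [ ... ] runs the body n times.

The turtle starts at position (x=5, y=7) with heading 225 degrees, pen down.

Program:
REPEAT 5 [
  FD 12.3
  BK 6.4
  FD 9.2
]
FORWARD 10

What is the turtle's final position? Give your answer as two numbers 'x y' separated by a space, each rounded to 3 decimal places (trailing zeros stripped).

Executing turtle program step by step:
Start: pos=(5,7), heading=225, pen down
REPEAT 5 [
  -- iteration 1/5 --
  FD 12.3: (5,7) -> (-3.697,-1.697) [heading=225, draw]
  BK 6.4: (-3.697,-1.697) -> (0.828,2.828) [heading=225, draw]
  FD 9.2: (0.828,2.828) -> (-5.677,-3.677) [heading=225, draw]
  -- iteration 2/5 --
  FD 12.3: (-5.677,-3.677) -> (-14.375,-12.375) [heading=225, draw]
  BK 6.4: (-14.375,-12.375) -> (-9.849,-7.849) [heading=225, draw]
  FD 9.2: (-9.849,-7.849) -> (-16.355,-14.355) [heading=225, draw]
  -- iteration 3/5 --
  FD 12.3: (-16.355,-14.355) -> (-25.052,-23.052) [heading=225, draw]
  BK 6.4: (-25.052,-23.052) -> (-20.527,-18.527) [heading=225, draw]
  FD 9.2: (-20.527,-18.527) -> (-27.032,-25.032) [heading=225, draw]
  -- iteration 4/5 --
  FD 12.3: (-27.032,-25.032) -> (-35.729,-33.729) [heading=225, draw]
  BK 6.4: (-35.729,-33.729) -> (-31.204,-29.204) [heading=225, draw]
  FD 9.2: (-31.204,-29.204) -> (-37.709,-35.709) [heading=225, draw]
  -- iteration 5/5 --
  FD 12.3: (-37.709,-35.709) -> (-46.407,-44.407) [heading=225, draw]
  BK 6.4: (-46.407,-44.407) -> (-41.881,-39.881) [heading=225, draw]
  FD 9.2: (-41.881,-39.881) -> (-48.387,-46.387) [heading=225, draw]
]
FD 10: (-48.387,-46.387) -> (-55.458,-53.458) [heading=225, draw]
Final: pos=(-55.458,-53.458), heading=225, 16 segment(s) drawn

Answer: -55.458 -53.458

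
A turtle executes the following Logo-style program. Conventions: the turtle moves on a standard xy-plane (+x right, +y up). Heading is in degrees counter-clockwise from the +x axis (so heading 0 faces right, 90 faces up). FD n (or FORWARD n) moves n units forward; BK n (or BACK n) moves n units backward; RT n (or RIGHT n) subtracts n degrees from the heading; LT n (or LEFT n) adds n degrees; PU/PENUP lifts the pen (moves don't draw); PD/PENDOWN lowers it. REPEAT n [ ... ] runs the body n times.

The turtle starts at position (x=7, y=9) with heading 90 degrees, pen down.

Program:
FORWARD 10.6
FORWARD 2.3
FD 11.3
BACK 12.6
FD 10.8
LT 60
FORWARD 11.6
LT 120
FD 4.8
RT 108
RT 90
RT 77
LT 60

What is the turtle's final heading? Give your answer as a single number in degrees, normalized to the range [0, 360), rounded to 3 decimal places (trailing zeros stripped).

Executing turtle program step by step:
Start: pos=(7,9), heading=90, pen down
FD 10.6: (7,9) -> (7,19.6) [heading=90, draw]
FD 2.3: (7,19.6) -> (7,21.9) [heading=90, draw]
FD 11.3: (7,21.9) -> (7,33.2) [heading=90, draw]
BK 12.6: (7,33.2) -> (7,20.6) [heading=90, draw]
FD 10.8: (7,20.6) -> (7,31.4) [heading=90, draw]
LT 60: heading 90 -> 150
FD 11.6: (7,31.4) -> (-3.046,37.2) [heading=150, draw]
LT 120: heading 150 -> 270
FD 4.8: (-3.046,37.2) -> (-3.046,32.4) [heading=270, draw]
RT 108: heading 270 -> 162
RT 90: heading 162 -> 72
RT 77: heading 72 -> 355
LT 60: heading 355 -> 55
Final: pos=(-3.046,32.4), heading=55, 7 segment(s) drawn

Answer: 55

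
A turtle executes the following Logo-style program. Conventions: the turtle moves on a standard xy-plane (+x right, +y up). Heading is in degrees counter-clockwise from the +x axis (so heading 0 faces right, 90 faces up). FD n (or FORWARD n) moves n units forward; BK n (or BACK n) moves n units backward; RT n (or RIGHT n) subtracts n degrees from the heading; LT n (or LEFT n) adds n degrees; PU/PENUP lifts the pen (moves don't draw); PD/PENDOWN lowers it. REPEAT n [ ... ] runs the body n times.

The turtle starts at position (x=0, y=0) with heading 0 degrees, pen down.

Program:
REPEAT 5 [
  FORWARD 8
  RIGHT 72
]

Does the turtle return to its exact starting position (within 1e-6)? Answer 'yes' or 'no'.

Answer: yes

Derivation:
Executing turtle program step by step:
Start: pos=(0,0), heading=0, pen down
REPEAT 5 [
  -- iteration 1/5 --
  FD 8: (0,0) -> (8,0) [heading=0, draw]
  RT 72: heading 0 -> 288
  -- iteration 2/5 --
  FD 8: (8,0) -> (10.472,-7.608) [heading=288, draw]
  RT 72: heading 288 -> 216
  -- iteration 3/5 --
  FD 8: (10.472,-7.608) -> (4,-12.311) [heading=216, draw]
  RT 72: heading 216 -> 144
  -- iteration 4/5 --
  FD 8: (4,-12.311) -> (-2.472,-7.608) [heading=144, draw]
  RT 72: heading 144 -> 72
  -- iteration 5/5 --
  FD 8: (-2.472,-7.608) -> (0,0) [heading=72, draw]
  RT 72: heading 72 -> 0
]
Final: pos=(0,0), heading=0, 5 segment(s) drawn

Start position: (0, 0)
Final position: (0, 0)
Distance = 0; < 1e-6 -> CLOSED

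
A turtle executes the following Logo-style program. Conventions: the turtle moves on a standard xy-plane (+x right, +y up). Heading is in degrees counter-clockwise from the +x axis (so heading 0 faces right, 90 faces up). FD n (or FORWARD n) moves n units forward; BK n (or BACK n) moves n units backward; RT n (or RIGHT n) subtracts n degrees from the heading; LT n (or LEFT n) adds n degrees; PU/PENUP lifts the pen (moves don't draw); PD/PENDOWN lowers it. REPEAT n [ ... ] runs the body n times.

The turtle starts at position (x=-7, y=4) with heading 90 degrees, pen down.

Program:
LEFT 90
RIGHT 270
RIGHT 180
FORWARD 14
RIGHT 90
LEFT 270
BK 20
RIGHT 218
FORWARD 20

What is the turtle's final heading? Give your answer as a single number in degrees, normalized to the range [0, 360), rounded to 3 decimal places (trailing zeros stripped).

Executing turtle program step by step:
Start: pos=(-7,4), heading=90, pen down
LT 90: heading 90 -> 180
RT 270: heading 180 -> 270
RT 180: heading 270 -> 90
FD 14: (-7,4) -> (-7,18) [heading=90, draw]
RT 90: heading 90 -> 0
LT 270: heading 0 -> 270
BK 20: (-7,18) -> (-7,38) [heading=270, draw]
RT 218: heading 270 -> 52
FD 20: (-7,38) -> (5.313,53.76) [heading=52, draw]
Final: pos=(5.313,53.76), heading=52, 3 segment(s) drawn

Answer: 52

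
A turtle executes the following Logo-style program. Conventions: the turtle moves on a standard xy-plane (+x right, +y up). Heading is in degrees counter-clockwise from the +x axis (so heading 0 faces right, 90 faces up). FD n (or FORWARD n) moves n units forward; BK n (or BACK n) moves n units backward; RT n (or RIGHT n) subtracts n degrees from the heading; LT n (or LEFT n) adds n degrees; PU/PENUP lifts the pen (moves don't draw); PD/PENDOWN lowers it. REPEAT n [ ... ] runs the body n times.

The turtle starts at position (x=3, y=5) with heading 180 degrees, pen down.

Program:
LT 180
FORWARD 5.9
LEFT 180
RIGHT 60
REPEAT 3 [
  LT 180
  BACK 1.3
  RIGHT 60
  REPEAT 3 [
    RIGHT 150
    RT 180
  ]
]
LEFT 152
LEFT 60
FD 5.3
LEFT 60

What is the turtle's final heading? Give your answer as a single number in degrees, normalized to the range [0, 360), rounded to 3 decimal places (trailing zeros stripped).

Executing turtle program step by step:
Start: pos=(3,5), heading=180, pen down
LT 180: heading 180 -> 0
FD 5.9: (3,5) -> (8.9,5) [heading=0, draw]
LT 180: heading 0 -> 180
RT 60: heading 180 -> 120
REPEAT 3 [
  -- iteration 1/3 --
  LT 180: heading 120 -> 300
  BK 1.3: (8.9,5) -> (8.25,6.126) [heading=300, draw]
  RT 60: heading 300 -> 240
  REPEAT 3 [
    -- iteration 1/3 --
    RT 150: heading 240 -> 90
    RT 180: heading 90 -> 270
    -- iteration 2/3 --
    RT 150: heading 270 -> 120
    RT 180: heading 120 -> 300
    -- iteration 3/3 --
    RT 150: heading 300 -> 150
    RT 180: heading 150 -> 330
  ]
  -- iteration 2/3 --
  LT 180: heading 330 -> 150
  BK 1.3: (8.25,6.126) -> (9.376,5.476) [heading=150, draw]
  RT 60: heading 150 -> 90
  REPEAT 3 [
    -- iteration 1/3 --
    RT 150: heading 90 -> 300
    RT 180: heading 300 -> 120
    -- iteration 2/3 --
    RT 150: heading 120 -> 330
    RT 180: heading 330 -> 150
    -- iteration 3/3 --
    RT 150: heading 150 -> 0
    RT 180: heading 0 -> 180
  ]
  -- iteration 3/3 --
  LT 180: heading 180 -> 0
  BK 1.3: (9.376,5.476) -> (8.076,5.476) [heading=0, draw]
  RT 60: heading 0 -> 300
  REPEAT 3 [
    -- iteration 1/3 --
    RT 150: heading 300 -> 150
    RT 180: heading 150 -> 330
    -- iteration 2/3 --
    RT 150: heading 330 -> 180
    RT 180: heading 180 -> 0
    -- iteration 3/3 --
    RT 150: heading 0 -> 210
    RT 180: heading 210 -> 30
  ]
]
LT 152: heading 30 -> 182
LT 60: heading 182 -> 242
FD 5.3: (8.076,5.476) -> (5.588,0.796) [heading=242, draw]
LT 60: heading 242 -> 302
Final: pos=(5.588,0.796), heading=302, 5 segment(s) drawn

Answer: 302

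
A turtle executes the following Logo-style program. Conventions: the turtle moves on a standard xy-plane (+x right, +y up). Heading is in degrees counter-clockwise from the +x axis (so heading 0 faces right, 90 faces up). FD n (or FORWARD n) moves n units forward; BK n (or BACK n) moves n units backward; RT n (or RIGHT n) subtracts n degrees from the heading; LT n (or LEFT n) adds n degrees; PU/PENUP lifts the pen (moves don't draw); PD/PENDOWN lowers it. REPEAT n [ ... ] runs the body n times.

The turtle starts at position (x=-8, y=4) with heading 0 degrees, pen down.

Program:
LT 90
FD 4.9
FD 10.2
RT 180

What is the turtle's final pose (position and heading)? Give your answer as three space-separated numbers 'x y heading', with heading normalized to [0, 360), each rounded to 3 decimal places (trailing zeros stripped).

Executing turtle program step by step:
Start: pos=(-8,4), heading=0, pen down
LT 90: heading 0 -> 90
FD 4.9: (-8,4) -> (-8,8.9) [heading=90, draw]
FD 10.2: (-8,8.9) -> (-8,19.1) [heading=90, draw]
RT 180: heading 90 -> 270
Final: pos=(-8,19.1), heading=270, 2 segment(s) drawn

Answer: -8 19.1 270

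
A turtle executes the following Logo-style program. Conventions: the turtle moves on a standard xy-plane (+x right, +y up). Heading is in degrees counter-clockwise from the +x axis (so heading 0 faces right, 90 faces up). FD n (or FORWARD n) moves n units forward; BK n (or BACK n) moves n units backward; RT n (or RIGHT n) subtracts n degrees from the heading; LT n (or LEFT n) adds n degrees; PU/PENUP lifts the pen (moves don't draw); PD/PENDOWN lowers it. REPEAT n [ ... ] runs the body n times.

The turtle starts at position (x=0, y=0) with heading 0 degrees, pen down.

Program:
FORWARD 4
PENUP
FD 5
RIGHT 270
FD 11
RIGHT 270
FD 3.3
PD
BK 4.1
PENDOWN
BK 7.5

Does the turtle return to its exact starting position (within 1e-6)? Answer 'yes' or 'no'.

Answer: no

Derivation:
Executing turtle program step by step:
Start: pos=(0,0), heading=0, pen down
FD 4: (0,0) -> (4,0) [heading=0, draw]
PU: pen up
FD 5: (4,0) -> (9,0) [heading=0, move]
RT 270: heading 0 -> 90
FD 11: (9,0) -> (9,11) [heading=90, move]
RT 270: heading 90 -> 180
FD 3.3: (9,11) -> (5.7,11) [heading=180, move]
PD: pen down
BK 4.1: (5.7,11) -> (9.8,11) [heading=180, draw]
PD: pen down
BK 7.5: (9.8,11) -> (17.3,11) [heading=180, draw]
Final: pos=(17.3,11), heading=180, 3 segment(s) drawn

Start position: (0, 0)
Final position: (17.3, 11)
Distance = 20.501; >= 1e-6 -> NOT closed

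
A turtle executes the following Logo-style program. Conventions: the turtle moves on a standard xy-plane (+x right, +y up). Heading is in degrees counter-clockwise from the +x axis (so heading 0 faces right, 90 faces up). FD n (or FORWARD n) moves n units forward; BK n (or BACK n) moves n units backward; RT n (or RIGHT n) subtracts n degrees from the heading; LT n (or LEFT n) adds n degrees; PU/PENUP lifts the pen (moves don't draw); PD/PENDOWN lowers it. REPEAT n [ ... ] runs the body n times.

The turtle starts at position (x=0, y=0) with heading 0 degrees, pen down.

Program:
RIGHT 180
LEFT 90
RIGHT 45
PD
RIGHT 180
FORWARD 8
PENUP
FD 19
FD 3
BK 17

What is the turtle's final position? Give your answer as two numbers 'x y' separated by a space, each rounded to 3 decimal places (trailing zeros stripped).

Executing turtle program step by step:
Start: pos=(0,0), heading=0, pen down
RT 180: heading 0 -> 180
LT 90: heading 180 -> 270
RT 45: heading 270 -> 225
PD: pen down
RT 180: heading 225 -> 45
FD 8: (0,0) -> (5.657,5.657) [heading=45, draw]
PU: pen up
FD 19: (5.657,5.657) -> (19.092,19.092) [heading=45, move]
FD 3: (19.092,19.092) -> (21.213,21.213) [heading=45, move]
BK 17: (21.213,21.213) -> (9.192,9.192) [heading=45, move]
Final: pos=(9.192,9.192), heading=45, 1 segment(s) drawn

Answer: 9.192 9.192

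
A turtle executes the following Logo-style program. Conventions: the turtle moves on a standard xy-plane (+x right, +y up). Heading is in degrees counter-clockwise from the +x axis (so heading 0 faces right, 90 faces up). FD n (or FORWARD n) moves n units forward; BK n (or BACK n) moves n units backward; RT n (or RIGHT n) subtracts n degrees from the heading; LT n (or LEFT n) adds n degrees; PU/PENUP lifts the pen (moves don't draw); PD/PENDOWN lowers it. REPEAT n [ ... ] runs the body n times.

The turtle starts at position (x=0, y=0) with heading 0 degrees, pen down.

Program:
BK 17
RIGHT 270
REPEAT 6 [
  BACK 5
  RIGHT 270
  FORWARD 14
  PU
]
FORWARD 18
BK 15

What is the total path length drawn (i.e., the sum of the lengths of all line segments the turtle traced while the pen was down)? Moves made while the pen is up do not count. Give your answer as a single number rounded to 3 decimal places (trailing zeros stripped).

Answer: 36

Derivation:
Executing turtle program step by step:
Start: pos=(0,0), heading=0, pen down
BK 17: (0,0) -> (-17,0) [heading=0, draw]
RT 270: heading 0 -> 90
REPEAT 6 [
  -- iteration 1/6 --
  BK 5: (-17,0) -> (-17,-5) [heading=90, draw]
  RT 270: heading 90 -> 180
  FD 14: (-17,-5) -> (-31,-5) [heading=180, draw]
  PU: pen up
  -- iteration 2/6 --
  BK 5: (-31,-5) -> (-26,-5) [heading=180, move]
  RT 270: heading 180 -> 270
  FD 14: (-26,-5) -> (-26,-19) [heading=270, move]
  PU: pen up
  -- iteration 3/6 --
  BK 5: (-26,-19) -> (-26,-14) [heading=270, move]
  RT 270: heading 270 -> 0
  FD 14: (-26,-14) -> (-12,-14) [heading=0, move]
  PU: pen up
  -- iteration 4/6 --
  BK 5: (-12,-14) -> (-17,-14) [heading=0, move]
  RT 270: heading 0 -> 90
  FD 14: (-17,-14) -> (-17,0) [heading=90, move]
  PU: pen up
  -- iteration 5/6 --
  BK 5: (-17,0) -> (-17,-5) [heading=90, move]
  RT 270: heading 90 -> 180
  FD 14: (-17,-5) -> (-31,-5) [heading=180, move]
  PU: pen up
  -- iteration 6/6 --
  BK 5: (-31,-5) -> (-26,-5) [heading=180, move]
  RT 270: heading 180 -> 270
  FD 14: (-26,-5) -> (-26,-19) [heading=270, move]
  PU: pen up
]
FD 18: (-26,-19) -> (-26,-37) [heading=270, move]
BK 15: (-26,-37) -> (-26,-22) [heading=270, move]
Final: pos=(-26,-22), heading=270, 3 segment(s) drawn

Segment lengths:
  seg 1: (0,0) -> (-17,0), length = 17
  seg 2: (-17,0) -> (-17,-5), length = 5
  seg 3: (-17,-5) -> (-31,-5), length = 14
Total = 36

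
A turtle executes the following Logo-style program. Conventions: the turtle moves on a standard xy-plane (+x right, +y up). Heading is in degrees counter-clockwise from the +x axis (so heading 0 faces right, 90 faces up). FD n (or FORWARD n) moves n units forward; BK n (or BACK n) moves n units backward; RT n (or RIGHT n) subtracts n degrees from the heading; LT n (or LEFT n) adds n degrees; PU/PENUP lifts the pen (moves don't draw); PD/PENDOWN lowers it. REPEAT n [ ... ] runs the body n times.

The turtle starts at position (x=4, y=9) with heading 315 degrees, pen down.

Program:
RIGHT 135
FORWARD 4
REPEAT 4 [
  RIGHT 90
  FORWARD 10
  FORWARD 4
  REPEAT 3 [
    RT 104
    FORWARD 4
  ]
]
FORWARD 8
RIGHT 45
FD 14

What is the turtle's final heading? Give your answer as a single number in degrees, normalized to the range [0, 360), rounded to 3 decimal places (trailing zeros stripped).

Executing turtle program step by step:
Start: pos=(4,9), heading=315, pen down
RT 135: heading 315 -> 180
FD 4: (4,9) -> (0,9) [heading=180, draw]
REPEAT 4 [
  -- iteration 1/4 --
  RT 90: heading 180 -> 90
  FD 10: (0,9) -> (0,19) [heading=90, draw]
  FD 4: (0,19) -> (0,23) [heading=90, draw]
  REPEAT 3 [
    -- iteration 1/3 --
    RT 104: heading 90 -> 346
    FD 4: (0,23) -> (3.881,22.032) [heading=346, draw]
    -- iteration 2/3 --
    RT 104: heading 346 -> 242
    FD 4: (3.881,22.032) -> (2.003,18.501) [heading=242, draw]
    -- iteration 3/3 --
    RT 104: heading 242 -> 138
    FD 4: (2.003,18.501) -> (-0.969,21.177) [heading=138, draw]
  ]
  -- iteration 2/4 --
  RT 90: heading 138 -> 48
  FD 10: (-0.969,21.177) -> (5.722,28.608) [heading=48, draw]
  FD 4: (5.722,28.608) -> (8.399,31.581) [heading=48, draw]
  REPEAT 3 [
    -- iteration 1/3 --
    RT 104: heading 48 -> 304
    FD 4: (8.399,31.581) -> (10.635,28.265) [heading=304, draw]
    -- iteration 2/3 --
    RT 104: heading 304 -> 200
    FD 4: (10.635,28.265) -> (6.877,26.897) [heading=200, draw]
    -- iteration 3/3 --
    RT 104: heading 200 -> 96
    FD 4: (6.877,26.897) -> (6.458,30.875) [heading=96, draw]
  ]
  -- iteration 3/4 --
  RT 90: heading 96 -> 6
  FD 10: (6.458,30.875) -> (16.404,31.92) [heading=6, draw]
  FD 4: (16.404,31.92) -> (20.382,32.338) [heading=6, draw]
  REPEAT 3 [
    -- iteration 1/3 --
    RT 104: heading 6 -> 262
    FD 4: (20.382,32.338) -> (19.825,28.377) [heading=262, draw]
    -- iteration 2/3 --
    RT 104: heading 262 -> 158
    FD 4: (19.825,28.377) -> (16.116,29.876) [heading=158, draw]
    -- iteration 3/3 --
    RT 104: heading 158 -> 54
    FD 4: (16.116,29.876) -> (18.467,33.112) [heading=54, draw]
  ]
  -- iteration 4/4 --
  RT 90: heading 54 -> 324
  FD 10: (18.467,33.112) -> (26.558,27.234) [heading=324, draw]
  FD 4: (26.558,27.234) -> (29.794,24.883) [heading=324, draw]
  REPEAT 3 [
    -- iteration 1/3 --
    RT 104: heading 324 -> 220
    FD 4: (29.794,24.883) -> (26.73,22.312) [heading=220, draw]
    -- iteration 2/3 --
    RT 104: heading 220 -> 116
    FD 4: (26.73,22.312) -> (24.976,25.907) [heading=116, draw]
    -- iteration 3/3 --
    RT 104: heading 116 -> 12
    FD 4: (24.976,25.907) -> (28.889,26.738) [heading=12, draw]
  ]
]
FD 8: (28.889,26.738) -> (36.714,28.402) [heading=12, draw]
RT 45: heading 12 -> 327
FD 14: (36.714,28.402) -> (48.455,20.777) [heading=327, draw]
Final: pos=(48.455,20.777), heading=327, 23 segment(s) drawn

Answer: 327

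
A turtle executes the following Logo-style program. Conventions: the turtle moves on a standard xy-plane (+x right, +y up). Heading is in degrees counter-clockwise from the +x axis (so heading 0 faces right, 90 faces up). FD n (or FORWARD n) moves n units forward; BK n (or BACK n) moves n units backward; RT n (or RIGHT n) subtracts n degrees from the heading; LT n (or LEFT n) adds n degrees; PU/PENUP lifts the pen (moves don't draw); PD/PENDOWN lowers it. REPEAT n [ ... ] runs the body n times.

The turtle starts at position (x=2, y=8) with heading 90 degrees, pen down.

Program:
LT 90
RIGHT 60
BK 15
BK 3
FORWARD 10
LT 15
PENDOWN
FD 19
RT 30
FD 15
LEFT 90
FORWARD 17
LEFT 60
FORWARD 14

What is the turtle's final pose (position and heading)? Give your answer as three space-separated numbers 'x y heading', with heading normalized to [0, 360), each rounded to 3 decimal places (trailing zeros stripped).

Answer: -31.362 11.073 255

Derivation:
Executing turtle program step by step:
Start: pos=(2,8), heading=90, pen down
LT 90: heading 90 -> 180
RT 60: heading 180 -> 120
BK 15: (2,8) -> (9.5,-4.99) [heading=120, draw]
BK 3: (9.5,-4.99) -> (11,-7.588) [heading=120, draw]
FD 10: (11,-7.588) -> (6,1.072) [heading=120, draw]
LT 15: heading 120 -> 135
PD: pen down
FD 19: (6,1.072) -> (-7.435,14.507) [heading=135, draw]
RT 30: heading 135 -> 105
FD 15: (-7.435,14.507) -> (-11.317,28.996) [heading=105, draw]
LT 90: heading 105 -> 195
FD 17: (-11.317,28.996) -> (-27.738,24.596) [heading=195, draw]
LT 60: heading 195 -> 255
FD 14: (-27.738,24.596) -> (-31.362,11.073) [heading=255, draw]
Final: pos=(-31.362,11.073), heading=255, 7 segment(s) drawn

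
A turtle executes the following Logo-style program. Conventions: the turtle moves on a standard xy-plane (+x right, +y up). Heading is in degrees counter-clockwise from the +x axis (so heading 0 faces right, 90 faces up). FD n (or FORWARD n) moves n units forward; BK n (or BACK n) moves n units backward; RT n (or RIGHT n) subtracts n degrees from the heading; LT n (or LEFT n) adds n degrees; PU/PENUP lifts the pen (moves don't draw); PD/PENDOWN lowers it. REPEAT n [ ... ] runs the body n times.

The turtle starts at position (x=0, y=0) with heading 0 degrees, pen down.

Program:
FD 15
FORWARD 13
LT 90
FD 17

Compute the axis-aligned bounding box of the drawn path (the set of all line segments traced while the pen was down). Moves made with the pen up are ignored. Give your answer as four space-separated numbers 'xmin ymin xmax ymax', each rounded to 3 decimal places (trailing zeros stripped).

Executing turtle program step by step:
Start: pos=(0,0), heading=0, pen down
FD 15: (0,0) -> (15,0) [heading=0, draw]
FD 13: (15,0) -> (28,0) [heading=0, draw]
LT 90: heading 0 -> 90
FD 17: (28,0) -> (28,17) [heading=90, draw]
Final: pos=(28,17), heading=90, 3 segment(s) drawn

Segment endpoints: x in {0, 15, 28}, y in {0, 17}
xmin=0, ymin=0, xmax=28, ymax=17

Answer: 0 0 28 17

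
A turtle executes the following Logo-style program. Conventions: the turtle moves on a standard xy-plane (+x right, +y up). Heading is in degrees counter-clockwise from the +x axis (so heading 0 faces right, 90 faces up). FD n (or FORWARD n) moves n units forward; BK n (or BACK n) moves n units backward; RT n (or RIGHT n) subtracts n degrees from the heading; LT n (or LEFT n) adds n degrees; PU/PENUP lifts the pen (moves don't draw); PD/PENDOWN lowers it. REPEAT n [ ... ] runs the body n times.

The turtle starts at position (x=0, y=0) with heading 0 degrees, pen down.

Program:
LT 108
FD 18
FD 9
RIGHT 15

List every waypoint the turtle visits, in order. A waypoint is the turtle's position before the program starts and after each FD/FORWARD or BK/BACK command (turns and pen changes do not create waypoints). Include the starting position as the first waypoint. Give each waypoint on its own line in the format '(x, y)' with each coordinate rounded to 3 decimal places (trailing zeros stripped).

Executing turtle program step by step:
Start: pos=(0,0), heading=0, pen down
LT 108: heading 0 -> 108
FD 18: (0,0) -> (-5.562,17.119) [heading=108, draw]
FD 9: (-5.562,17.119) -> (-8.343,25.679) [heading=108, draw]
RT 15: heading 108 -> 93
Final: pos=(-8.343,25.679), heading=93, 2 segment(s) drawn
Waypoints (3 total):
(0, 0)
(-5.562, 17.119)
(-8.343, 25.679)

Answer: (0, 0)
(-5.562, 17.119)
(-8.343, 25.679)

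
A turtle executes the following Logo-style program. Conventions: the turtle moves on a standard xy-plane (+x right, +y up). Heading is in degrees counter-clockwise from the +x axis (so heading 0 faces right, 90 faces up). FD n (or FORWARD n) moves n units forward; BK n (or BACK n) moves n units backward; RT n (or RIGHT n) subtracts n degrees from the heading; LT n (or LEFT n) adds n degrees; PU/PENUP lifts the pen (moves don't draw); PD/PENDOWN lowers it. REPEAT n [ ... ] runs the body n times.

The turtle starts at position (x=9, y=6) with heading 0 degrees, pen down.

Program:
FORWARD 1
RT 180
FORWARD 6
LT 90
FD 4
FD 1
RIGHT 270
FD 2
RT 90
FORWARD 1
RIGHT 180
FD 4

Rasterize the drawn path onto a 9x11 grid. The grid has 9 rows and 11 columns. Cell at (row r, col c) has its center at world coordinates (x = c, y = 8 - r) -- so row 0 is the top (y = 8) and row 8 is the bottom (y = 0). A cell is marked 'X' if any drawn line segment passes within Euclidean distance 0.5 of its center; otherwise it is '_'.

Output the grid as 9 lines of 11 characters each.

Segment 0: (9,6) -> (10,6)
Segment 1: (10,6) -> (4,6)
Segment 2: (4,6) -> (4,2)
Segment 3: (4,2) -> (4,1)
Segment 4: (4,1) -> (6,1)
Segment 5: (6,1) -> (6,-0)
Segment 6: (6,-0) -> (6,4)

Answer: ___________
___________
____XXXXXXX
____X______
____X_X____
____X_X____
____X_X____
____XXX____
______X____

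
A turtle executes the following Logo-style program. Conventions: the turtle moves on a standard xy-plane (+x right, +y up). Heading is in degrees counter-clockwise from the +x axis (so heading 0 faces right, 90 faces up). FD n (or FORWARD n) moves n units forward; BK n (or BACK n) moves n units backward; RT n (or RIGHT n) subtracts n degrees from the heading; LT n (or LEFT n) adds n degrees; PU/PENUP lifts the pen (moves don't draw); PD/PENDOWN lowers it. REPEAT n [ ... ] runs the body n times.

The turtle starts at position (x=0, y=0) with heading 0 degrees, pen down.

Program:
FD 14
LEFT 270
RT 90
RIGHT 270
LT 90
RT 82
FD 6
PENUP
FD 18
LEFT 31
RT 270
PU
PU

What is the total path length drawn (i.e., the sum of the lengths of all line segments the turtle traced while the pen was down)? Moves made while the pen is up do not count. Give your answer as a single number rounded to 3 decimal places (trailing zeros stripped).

Answer: 20

Derivation:
Executing turtle program step by step:
Start: pos=(0,0), heading=0, pen down
FD 14: (0,0) -> (14,0) [heading=0, draw]
LT 270: heading 0 -> 270
RT 90: heading 270 -> 180
RT 270: heading 180 -> 270
LT 90: heading 270 -> 0
RT 82: heading 0 -> 278
FD 6: (14,0) -> (14.835,-5.942) [heading=278, draw]
PU: pen up
FD 18: (14.835,-5.942) -> (17.34,-23.766) [heading=278, move]
LT 31: heading 278 -> 309
RT 270: heading 309 -> 39
PU: pen up
PU: pen up
Final: pos=(17.34,-23.766), heading=39, 2 segment(s) drawn

Segment lengths:
  seg 1: (0,0) -> (14,0), length = 14
  seg 2: (14,0) -> (14.835,-5.942), length = 6
Total = 20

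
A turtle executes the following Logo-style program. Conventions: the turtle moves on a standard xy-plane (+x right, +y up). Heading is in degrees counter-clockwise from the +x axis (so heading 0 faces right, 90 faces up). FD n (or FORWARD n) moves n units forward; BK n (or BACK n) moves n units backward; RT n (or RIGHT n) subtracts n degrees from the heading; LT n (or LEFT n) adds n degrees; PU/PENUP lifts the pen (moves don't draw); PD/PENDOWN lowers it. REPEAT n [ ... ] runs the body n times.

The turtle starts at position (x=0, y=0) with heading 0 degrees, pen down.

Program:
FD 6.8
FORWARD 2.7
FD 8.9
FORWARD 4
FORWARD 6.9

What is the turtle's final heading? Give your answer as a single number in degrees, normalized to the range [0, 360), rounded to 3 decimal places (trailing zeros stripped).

Answer: 0

Derivation:
Executing turtle program step by step:
Start: pos=(0,0), heading=0, pen down
FD 6.8: (0,0) -> (6.8,0) [heading=0, draw]
FD 2.7: (6.8,0) -> (9.5,0) [heading=0, draw]
FD 8.9: (9.5,0) -> (18.4,0) [heading=0, draw]
FD 4: (18.4,0) -> (22.4,0) [heading=0, draw]
FD 6.9: (22.4,0) -> (29.3,0) [heading=0, draw]
Final: pos=(29.3,0), heading=0, 5 segment(s) drawn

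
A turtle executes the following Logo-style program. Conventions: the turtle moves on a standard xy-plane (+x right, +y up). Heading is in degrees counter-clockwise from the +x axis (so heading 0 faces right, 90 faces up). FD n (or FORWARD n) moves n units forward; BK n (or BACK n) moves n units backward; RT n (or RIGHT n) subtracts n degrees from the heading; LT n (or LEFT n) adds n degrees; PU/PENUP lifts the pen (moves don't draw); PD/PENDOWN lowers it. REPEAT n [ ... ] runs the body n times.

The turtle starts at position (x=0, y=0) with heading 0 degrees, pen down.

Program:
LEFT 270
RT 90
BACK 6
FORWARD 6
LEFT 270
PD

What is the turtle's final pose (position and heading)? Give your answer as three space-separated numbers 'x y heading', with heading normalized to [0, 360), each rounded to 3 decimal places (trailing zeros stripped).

Answer: 0 0 90

Derivation:
Executing turtle program step by step:
Start: pos=(0,0), heading=0, pen down
LT 270: heading 0 -> 270
RT 90: heading 270 -> 180
BK 6: (0,0) -> (6,0) [heading=180, draw]
FD 6: (6,0) -> (0,0) [heading=180, draw]
LT 270: heading 180 -> 90
PD: pen down
Final: pos=(0,0), heading=90, 2 segment(s) drawn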